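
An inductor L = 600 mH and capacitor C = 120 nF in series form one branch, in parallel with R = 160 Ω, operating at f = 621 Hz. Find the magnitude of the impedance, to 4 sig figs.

126.2 Ω

ω = 2πf = 3902 rad/s
X_L = ωL = 2341 Ω
X_C = 1/(ωC) = 2136 Ω
Branch 1: Z₁ = R = 160.0 Ω
Branch 2 (series LC): Z₂ = j(X_L − X_C) = j205.4 Ω
Parallel: Z = Z₁Z₂/(Z₁+Z₂), |Z| = 126.2 Ω, ∠Z = 37.92°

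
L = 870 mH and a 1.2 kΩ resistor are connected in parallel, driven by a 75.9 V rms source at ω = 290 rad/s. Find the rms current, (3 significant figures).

307 mA

X_L = ωL = 252 Ω
Parallel: admittances add. Y = 1/R + 1/(jωL)
Y = (0.000833 − j0.00396) S
|Y| = 0.00405 S → |Z| = 1/|Y| = 247 Ω, ∠Z = −∠Y = 78.1°
I = V/|Z| = 75.9/247 = 307 mA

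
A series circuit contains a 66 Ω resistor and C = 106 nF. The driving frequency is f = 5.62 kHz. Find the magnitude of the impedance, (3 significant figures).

ω = 2πf = 35310 rad/s
X_C = 1/(ωC) = 267 Ω
Z = 66.0 − j267 Ω
|Z| = √(66.0² + 267²) = 275 Ω

275 Ω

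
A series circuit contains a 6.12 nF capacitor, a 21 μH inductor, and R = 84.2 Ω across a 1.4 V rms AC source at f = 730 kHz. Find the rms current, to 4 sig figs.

ω = 2πf = 4.587e+06 rad/s
X_L = ωL = 96.32 Ω
X_C = 1/(ωC) = 35.62 Ω
Net reactance X = X_L − X_C = 60.70 Ω
Z = 84.20 + j60.70 Ω
|Z| = √(84.20² + 60.70²) = 103.8 Ω
I = V/|Z| = 1.4/103.8 = 13.49 mA

13.49 mA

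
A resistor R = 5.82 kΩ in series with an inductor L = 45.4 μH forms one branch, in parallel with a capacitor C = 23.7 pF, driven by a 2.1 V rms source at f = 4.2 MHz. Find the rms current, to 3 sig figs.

1.29 mA

ω = 2πf = 2.639e+07 rad/s
X_L = ωL = 1200 Ω
X_C = 1/(ωC) = 1600 Ω
Branch 1 (R+jX_L): Z₁ = 5820 + j1200 Ω, |Z₁| = 5940 Ω
Branch 2 (−jX_C): Z₂ = −j1600 Ω
Parallel: Z = Z₁Z₂/(Z₁+Z₂), |Z| = 1630 Ω, ∠Z = -74.4°
I = V/|Z| = 2.1/1630 = 1.29 mA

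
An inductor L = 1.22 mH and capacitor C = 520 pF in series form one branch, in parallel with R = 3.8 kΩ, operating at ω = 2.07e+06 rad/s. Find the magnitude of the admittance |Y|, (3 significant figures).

679 μS

X_L = ωL = 2530 Ω
X_C = 1/(ωC) = 929 Ω
Branch 1: Z₁ = R = 3800 Ω
Branch 2 (series LC): Z₂ = j(X_L − X_C) = j1600 Ω
Parallel: Z = Z₁Z₂/(Z₁+Z₂), |Z| = 1470 Ω, ∠Z = 67.2°
|Y| = 1/|Z| = 679 μS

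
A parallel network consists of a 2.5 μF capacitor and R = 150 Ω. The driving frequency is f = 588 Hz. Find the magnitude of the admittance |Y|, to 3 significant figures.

11.4 mS

ω = 2πf = 3695 rad/s
X_C = 1/(ωC) = 108 Ω
Parallel: admittances add. Y = 1/R + jωC
Y = (0.00667 + j0.00924) S
|Y| = 0.0114 S → |Z| = 1/|Y| = 87.8 Ω, ∠Z = −∠Y = -54.2°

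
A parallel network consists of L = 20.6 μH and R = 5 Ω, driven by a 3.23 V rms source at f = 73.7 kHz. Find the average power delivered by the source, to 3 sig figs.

ω = 2πf = 463100 rad/s
X_L = ωL = 9.54 Ω
Parallel: admittances add. Y = 1/R + 1/(jωL)
Y = (0.200 − j0.105) S
|Y| = 0.226 S → |Z| = 1/|Y| = 4.43 Ω, ∠Z = −∠Y = 27.7°
I = V/|Z| = 729 mA
P = VI cos φ = 3.23 × 0.729 × cos(27.7°) = 2.09 W

2.09 W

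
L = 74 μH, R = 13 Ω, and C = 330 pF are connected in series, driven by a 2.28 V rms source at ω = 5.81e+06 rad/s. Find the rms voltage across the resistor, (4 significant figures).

0.3203 V

X_L = ωL = 429.9 Ω
X_C = 1/(ωC) = 521.6 Ω
Net reactance X = X_L − X_C = -91.63 Ω
Z = 13.00 − j91.63 Ω
|Z| = √(13.00² + 91.63²) = 92.54 Ω
I = V/|Z| = 24.64 mA
V_R = I·|Z_R| = 0.02464 × 13.00 = 0.3203 V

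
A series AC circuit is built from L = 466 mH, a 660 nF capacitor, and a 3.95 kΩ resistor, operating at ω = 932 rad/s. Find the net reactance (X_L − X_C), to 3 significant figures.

X_L = ωL = 434 Ω
X_C = 1/(ωC) = 1630 Ω
X = 434 − 1630 = -1190 Ω

-1190 Ω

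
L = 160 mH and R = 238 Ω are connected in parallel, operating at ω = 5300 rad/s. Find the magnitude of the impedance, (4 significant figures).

229.1 Ω

X_L = ωL = 848.0 Ω
Parallel: admittances add. Y = 1/R + 1/(jωL)
Y = (0.004202 − j0.001179) S
|Y| = 0.004364 S → |Z| = 1/|Y| = 229.1 Ω, ∠Z = −∠Y = 15.68°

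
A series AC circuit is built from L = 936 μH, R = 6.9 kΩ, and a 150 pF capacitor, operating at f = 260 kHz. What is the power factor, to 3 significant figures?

0.938

ω = 2πf = 1.634e+06 rad/s
X_L = ωL = 1530 Ω
X_C = 1/(ωC) = 4080 Ω
Net reactance X = X_L − X_C = -2550 Ω
Z = 6900 − j2550 Ω
|Z| = √(6900² + 2550²) = 7360 Ω
∠Z = arctan(-2550/6900) = -20.3°
cos φ = cos(-20.3°) = 0.938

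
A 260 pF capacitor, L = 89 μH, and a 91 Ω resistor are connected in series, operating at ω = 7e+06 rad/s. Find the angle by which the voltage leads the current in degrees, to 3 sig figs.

38.9°

X_L = ωL = 623 Ω
X_C = 1/(ωC) = 549 Ω
Net reactance X = X_L − X_C = 73.5 Ω
Z = 91.0 + j73.5 Ω
|Z| = √(91.0² + 73.5²) = 117 Ω
∠Z = arctan(73.5/91.0) = 38.9°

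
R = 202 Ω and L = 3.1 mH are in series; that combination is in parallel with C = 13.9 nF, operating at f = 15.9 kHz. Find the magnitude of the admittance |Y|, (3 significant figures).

ω = 2πf = 99900 rad/s
X_L = ωL = 310 Ω
X_C = 1/(ωC) = 720 Ω
Branch 1 (R+jX_L): Z₁ = 202 + j310 Ω, |Z₁| = 370 Ω
Branch 2 (−jX_C): Z₂ = −j720 Ω
Parallel: Z = Z₁Z₂/(Z₁+Z₂), |Z| = 582 Ω, ∠Z = 30.7°
|Y| = 1/|Z| = 1.72 mS

1.72 mS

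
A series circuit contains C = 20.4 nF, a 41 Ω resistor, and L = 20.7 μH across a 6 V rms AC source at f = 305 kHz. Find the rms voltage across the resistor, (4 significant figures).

ω = 2πf = 1.916e+06 rad/s
X_L = ωL = 39.67 Ω
X_C = 1/(ωC) = 25.58 Ω
Net reactance X = X_L − X_C = 14.09 Ω
Z = 41.00 + j14.09 Ω
|Z| = √(41.00² + 14.09²) = 43.35 Ω
I = V/|Z| = 138.4 mA
V_R = I·|Z_R| = 0.1384 × 41.00 = 5.674 V

5.674 V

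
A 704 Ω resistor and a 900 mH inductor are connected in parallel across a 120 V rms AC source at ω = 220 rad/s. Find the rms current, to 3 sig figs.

630 mA

X_L = ωL = 198 Ω
Parallel: admittances add. Y = 1/R + 1/(jωL)
Y = (0.00142 − j0.00505) S
|Y| = 0.00525 S → |Z| = 1/|Y| = 191 Ω, ∠Z = −∠Y = 74.3°
I = V/|Z| = 120/191 = 630 mA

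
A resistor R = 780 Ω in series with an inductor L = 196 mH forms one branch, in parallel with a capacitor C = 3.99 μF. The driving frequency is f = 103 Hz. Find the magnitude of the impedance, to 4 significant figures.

372.2 Ω

ω = 2πf = 647.2 rad/s
X_L = ωL = 126.8 Ω
X_C = 1/(ωC) = 387.3 Ω
Branch 1 (R+jX_L): Z₁ = 780.0 + j126.8 Ω, |Z₁| = 790.2 Ω
Branch 2 (−jX_C): Z₂ = −j387.3 Ω
Parallel: Z = Z₁Z₂/(Z₁+Z₂), |Z| = 372.2 Ω, ∠Z = -62.30°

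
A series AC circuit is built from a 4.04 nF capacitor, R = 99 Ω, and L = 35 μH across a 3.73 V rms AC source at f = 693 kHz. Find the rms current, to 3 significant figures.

ω = 2πf = 4.354e+06 rad/s
X_L = ωL = 152 Ω
X_C = 1/(ωC) = 56.8 Ω
Net reactance X = X_L − X_C = 95.6 Ω
Z = 99.0 + j95.6 Ω
|Z| = √(99.0² + 95.6²) = 138 Ω
I = V/|Z| = 3.73/138 = 27.1 mA

27.1 mA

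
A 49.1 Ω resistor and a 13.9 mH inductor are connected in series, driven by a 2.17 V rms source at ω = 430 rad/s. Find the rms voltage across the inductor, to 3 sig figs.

X_L = ωL = 5.98 Ω
Z = 49.1 + j5.98 Ω
|Z| = √(49.1² + 5.98²) = 49.5 Ω
I = V/|Z| = 43.9 mA
V_L = I·|Z_L| = 0.0439 × 5.98 = 0.262 V

0.262 V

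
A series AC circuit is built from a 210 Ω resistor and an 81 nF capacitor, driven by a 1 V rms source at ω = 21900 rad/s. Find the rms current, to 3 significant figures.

X_C = 1/(ωC) = 564 Ω
Z = 210 − j564 Ω
|Z| = √(210² + 564²) = 602 Ω
I = V/|Z| = 1/602 = 1.66 mA

1.66 mA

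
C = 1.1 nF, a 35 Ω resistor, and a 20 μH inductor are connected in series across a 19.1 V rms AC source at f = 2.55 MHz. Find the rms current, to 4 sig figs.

71.80 mA

ω = 2πf = 1.602e+07 rad/s
X_L = ωL = 320.4 Ω
X_C = 1/(ωC) = 56.74 Ω
Net reactance X = X_L − X_C = 263.7 Ω
Z = 35.00 + j263.7 Ω
|Z| = √(35.00² + 263.7²) = 266.0 Ω
I = V/|Z| = 19.1/266.0 = 71.80 mA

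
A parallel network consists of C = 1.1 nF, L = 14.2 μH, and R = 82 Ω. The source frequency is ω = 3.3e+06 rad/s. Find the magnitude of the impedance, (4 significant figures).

46.51 Ω

X_L = ωL = 46.86 Ω
X_C = 1/(ωC) = 275.5 Ω
Parallel: admittances add. Y = 1/R + 1/(jωL) + jωC
Y = (0.01220 − j0.01771) S
|Y| = 0.02150 S → |Z| = 1/|Y| = 46.51 Ω, ∠Z = −∠Y = 55.45°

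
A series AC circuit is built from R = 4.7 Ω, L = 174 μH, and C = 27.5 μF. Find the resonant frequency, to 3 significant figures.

2.30 kHz

ω₀ = 1/√(LC) = 1/√(0.000174 × 2.75e-05) = 14460 rad/s
f₀ = ω₀/(2π) = 2.30 kHz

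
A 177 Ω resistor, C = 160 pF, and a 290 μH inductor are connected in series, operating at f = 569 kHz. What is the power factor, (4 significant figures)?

0.2414

ω = 2πf = 3.575e+06 rad/s
X_L = ωL = 1037 Ω
X_C = 1/(ωC) = 1748 Ω
Net reactance X = X_L − X_C = -711.4 Ω
Z = 177.0 − j711.4 Ω
|Z| = √(177.0² + 711.4²) = 733.1 Ω
∠Z = arctan(-711.4/177.0) = -76.03°
cos φ = cos(-76.03°) = 0.2414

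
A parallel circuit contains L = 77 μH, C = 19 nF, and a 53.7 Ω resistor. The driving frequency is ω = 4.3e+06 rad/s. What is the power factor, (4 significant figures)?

X_L = ωL = 331.1 Ω
X_C = 1/(ωC) = 12.24 Ω
Parallel: admittances add. Y = 1/R + 1/(jωL) + jωC
Y = (0.01862 + j0.07868) S
|Y| = 0.08085 S → |Z| = 1/|Y| = 12.37 Ω, ∠Z = −∠Y = -76.68°
cos φ = cos(-76.68°) = 0.2303

0.2303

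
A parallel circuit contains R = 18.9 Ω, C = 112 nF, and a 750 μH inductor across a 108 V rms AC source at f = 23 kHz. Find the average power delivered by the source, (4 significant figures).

617.1 W

ω = 2πf = 144500 rad/s
X_L = ωL = 108.4 Ω
X_C = 1/(ωC) = 61.78 Ω
Parallel: admittances add. Y = 1/R + 1/(jωL) + jωC
Y = (0.05291 + j0.006959) S
|Y| = 0.05337 S → |Z| = 1/|Y| = 18.74 Ω, ∠Z = −∠Y = -7.493°
I = V/|Z| = 5.764 A
P = VI cos φ = 108 × 5.764 × cos(-7.493°) = 617.1 W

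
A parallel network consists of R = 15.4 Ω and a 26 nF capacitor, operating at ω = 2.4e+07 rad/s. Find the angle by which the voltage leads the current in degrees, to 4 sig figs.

-84.06°

X_C = 1/(ωC) = 1.603 Ω
Parallel: admittances add. Y = 1/R + jωC
Y = (0.06494 + j0.6240) S
|Y| = 0.6274 S → |Z| = 1/|Y| = 1.594 Ω, ∠Z = −∠Y = -84.06°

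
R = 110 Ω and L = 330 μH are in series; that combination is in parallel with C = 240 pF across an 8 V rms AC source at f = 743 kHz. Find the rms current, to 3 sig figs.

ω = 2πf = 4.668e+06 rad/s
X_L = ωL = 1540 Ω
X_C = 1/(ωC) = 893 Ω
Branch 1 (R+jX_L): Z₁ = 110 + j1540 Ω, |Z₁| = 1540 Ω
Branch 2 (−jX_C): Z₂ = −j893 Ω
Parallel: Z = Z₁Z₂/(Z₁+Z₂), |Z| = 2100 Ω, ∠Z = -84.5°
I = V/|Z| = 8/2100 = 3.81 mA

3.81 mA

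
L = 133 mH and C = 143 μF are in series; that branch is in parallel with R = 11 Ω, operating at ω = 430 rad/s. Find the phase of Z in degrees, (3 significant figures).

X_L = ωL = 57.2 Ω
X_C = 1/(ωC) = 16.3 Ω
Branch 1: Z₁ = R = 11.0 Ω
Branch 2 (series LC): Z₂ = j(X_L − X_C) = j40.9 Ω
Parallel: Z = Z₁Z₂/(Z₁+Z₂), |Z| = 10.6 Ω, ∠Z = 15.0°

15.0°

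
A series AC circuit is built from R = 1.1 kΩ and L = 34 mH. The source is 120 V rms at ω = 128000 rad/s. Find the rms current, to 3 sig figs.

X_L = ωL = 4350 Ω
Z = 1100 + j4350 Ω
|Z| = √(1100² + 4350²) = 4490 Ω
I = V/|Z| = 120/4490 = 26.7 mA

26.7 mA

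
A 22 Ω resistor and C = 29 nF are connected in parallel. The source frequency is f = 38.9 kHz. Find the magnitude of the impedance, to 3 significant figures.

21.7 Ω

ω = 2πf = 244400 rad/s
X_C = 1/(ωC) = 141 Ω
Parallel: admittances add. Y = 1/R + jωC
Y = (0.0455 + j0.00709) S
|Y| = 0.0460 S → |Z| = 1/|Y| = 21.7 Ω, ∠Z = −∠Y = -8.86°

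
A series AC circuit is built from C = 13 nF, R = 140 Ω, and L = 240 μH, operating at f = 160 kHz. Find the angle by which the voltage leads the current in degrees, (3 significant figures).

ω = 2πf = 1.005e+06 rad/s
X_L = ωL = 241 Ω
X_C = 1/(ωC) = 76.5 Ω
Net reactance X = X_L − X_C = 165 Ω
Z = 140 + j165 Ω
|Z| = √(140² + 165²) = 216 Ω
∠Z = arctan(165/140) = 49.6°

49.6°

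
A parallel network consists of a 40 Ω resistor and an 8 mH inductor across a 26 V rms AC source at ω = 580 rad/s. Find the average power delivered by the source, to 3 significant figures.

X_L = ωL = 4.64 Ω
Parallel: admittances add. Y = 1/R + 1/(jωL)
Y = (0.0250 − j0.216) S
|Y| = 0.217 S → |Z| = 1/|Y| = 4.61 Ω, ∠Z = −∠Y = 83.4°
I = V/|Z| = 5.64 A
P = VI cos φ = 26 × 5.64 × cos(83.4°) = 16.9 W

16.9 W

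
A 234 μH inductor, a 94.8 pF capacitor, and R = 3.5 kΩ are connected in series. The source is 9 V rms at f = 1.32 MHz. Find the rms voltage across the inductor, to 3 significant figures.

4.90 V

ω = 2πf = 8.294e+06 rad/s
X_L = ωL = 1940 Ω
X_C = 1/(ωC) = 1270 Ω
Net reactance X = X_L − X_C = 669 Ω
Z = 3500 + j669 Ω
|Z| = √(3500² + 669²) = 3560 Ω
I = V/|Z| = 2.53 mA
V_L = I·|Z_L| = 0.00253 × 1940 = 4.90 V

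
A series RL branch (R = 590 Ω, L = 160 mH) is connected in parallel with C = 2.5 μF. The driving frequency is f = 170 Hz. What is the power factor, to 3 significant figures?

0.576

ω = 2πf = 1068 rad/s
X_L = ωL = 171 Ω
X_C = 1/(ωC) = 374 Ω
Branch 1 (R+jX_L): Z₁ = 590 + j171 Ω, |Z₁| = 614 Ω
Branch 2 (−jX_C): Z₂ = −j374 Ω
Parallel: Z = Z₁Z₂/(Z₁+Z₂), |Z| = 369 Ω, ∠Z = -54.8°
cos φ = cos(-54.8°) = 0.576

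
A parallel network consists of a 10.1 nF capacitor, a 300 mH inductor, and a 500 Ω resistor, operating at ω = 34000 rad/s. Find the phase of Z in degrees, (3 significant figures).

X_L = ωL = 10200 Ω
X_C = 1/(ωC) = 2910 Ω
Parallel: admittances add. Y = 1/R + 1/(jωL) + jωC
Y = (0.00200 + j0.000245) S
|Y| = 0.00201 S → |Z| = 1/|Y| = 496 Ω, ∠Z = −∠Y = -6.99°

-6.99°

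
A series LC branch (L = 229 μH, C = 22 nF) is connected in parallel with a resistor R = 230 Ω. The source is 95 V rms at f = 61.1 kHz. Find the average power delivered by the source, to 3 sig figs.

ω = 2πf = 383900 rad/s
X_L = ωL = 87.9 Ω
X_C = 1/(ωC) = 118 Ω
Branch 1: Z₁ = R = 230 Ω
Branch 2 (series LC): Z₂ = j(X_L − X_C) = −j30.5 Ω
Parallel: Z = Z₁Z₂/(Z₁+Z₂), |Z| = 30.2 Ω, ∠Z = -82.4°
I = V/|Z| = 3.14 A
P = VI cos φ = 95 × 3.14 × cos(-82.4°) = 39.2 W

39.2 W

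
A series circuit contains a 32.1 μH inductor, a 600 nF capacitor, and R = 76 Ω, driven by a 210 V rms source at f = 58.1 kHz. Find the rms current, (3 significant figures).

ω = 2πf = 365100 rad/s
X_L = ωL = 11.7 Ω
X_C = 1/(ωC) = 4.57 Ω
Net reactance X = X_L − X_C = 7.15 Ω
Z = 76.0 + j7.15 Ω
|Z| = √(76.0² + 7.15²) = 76.3 Ω
I = V/|Z| = 210/76.3 = 2.75 A

2.75 A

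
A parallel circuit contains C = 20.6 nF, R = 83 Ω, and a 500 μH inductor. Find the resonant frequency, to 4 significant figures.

49.59 kHz

ω₀ = 1/√(LC) = 1/√(0.0005 × 2.06e-08) = 311600 rad/s
f₀ = ω₀/(2π) = 49.59 kHz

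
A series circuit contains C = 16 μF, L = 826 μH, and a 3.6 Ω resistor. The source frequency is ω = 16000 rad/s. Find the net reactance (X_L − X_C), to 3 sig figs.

9.31 Ω

X_L = ωL = 13.2 Ω
X_C = 1/(ωC) = 3.91 Ω
X = 13.2 − 3.91 = 9.31 Ω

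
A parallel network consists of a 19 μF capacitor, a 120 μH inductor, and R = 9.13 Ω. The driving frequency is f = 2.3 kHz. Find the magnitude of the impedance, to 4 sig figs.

3.112 Ω

ω = 2πf = 14450 rad/s
X_L = ωL = 1.734 Ω
X_C = 1/(ωC) = 3.642 Ω
Parallel: admittances add. Y = 1/R + 1/(jωL) + jωC
Y = (0.1095 − j0.3021) S
|Y| = 0.3213 S → |Z| = 1/|Y| = 3.112 Ω, ∠Z = −∠Y = 70.07°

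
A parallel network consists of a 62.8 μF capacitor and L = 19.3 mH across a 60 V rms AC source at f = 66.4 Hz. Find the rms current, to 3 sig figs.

ω = 2πf = 417.2 rad/s
X_L = ωL = 8.05 Ω
X_C = 1/(ωC) = 38.2 Ω
Parallel: admittances add. Y = 1/(jωL) + jωC
Y = (0 − j0.0980) S
|Y| = 0.0980 S → |Z| = 1/|Y| = 10.2 Ω, ∠Z = −∠Y = 90.0°
I = V/|Z| = 60/10.2 = 5.88 A

5.88 A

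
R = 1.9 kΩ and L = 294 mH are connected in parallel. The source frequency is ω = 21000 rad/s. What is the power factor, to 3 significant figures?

0.956

X_L = ωL = 6170 Ω
Parallel: admittances add. Y = 1/R + 1/(jωL)
Y = (0.000526 − j0.000162) S
|Y| = 0.000551 S → |Z| = 1/|Y| = 1820 Ω, ∠Z = −∠Y = 17.1°
cos φ = cos(17.1°) = 0.956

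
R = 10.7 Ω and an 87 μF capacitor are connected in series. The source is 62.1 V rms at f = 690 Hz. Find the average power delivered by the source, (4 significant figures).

ω = 2πf = 4335 rad/s
X_C = 1/(ωC) = 2.651 Ω
Z = 10.70 − j2.651 Ω
|Z| = √(10.70² + 2.651²) = 11.02 Ω
∠Z = arctan(-2.651/10.70) = -13.92°
I = V/|Z| = 5.633 A
P = VI cos φ = 62.1 × 5.633 × cos(-13.92°) = 339.6 W

339.6 W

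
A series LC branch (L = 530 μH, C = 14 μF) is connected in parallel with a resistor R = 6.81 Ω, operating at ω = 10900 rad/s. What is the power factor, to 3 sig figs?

X_L = ωL = 5.78 Ω
X_C = 1/(ωC) = 6.55 Ω
Branch 1: Z₁ = R = 6.81 Ω
Branch 2 (series LC): Z₂ = j(X_L − X_C) = −j0.776 Ω
Parallel: Z = Z₁Z₂/(Z₁+Z₂), |Z| = 0.771 Ω, ∠Z = -83.5°
cos φ = cos(-83.5°) = 0.113

0.113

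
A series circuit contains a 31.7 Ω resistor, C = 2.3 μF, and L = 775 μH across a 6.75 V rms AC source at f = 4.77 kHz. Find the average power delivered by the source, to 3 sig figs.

1.34 W

ω = 2πf = 29970 rad/s
X_L = ωL = 23.2 Ω
X_C = 1/(ωC) = 14.5 Ω
Net reactance X = X_L − X_C = 8.72 Ω
Z = 31.7 + j8.72 Ω
|Z| = √(31.7² + 8.72²) = 32.9 Ω
∠Z = arctan(8.72/31.7) = 15.4°
I = V/|Z| = 205 mA
P = VI cos φ = 6.75 × 0.205 × cos(15.4°) = 1.34 W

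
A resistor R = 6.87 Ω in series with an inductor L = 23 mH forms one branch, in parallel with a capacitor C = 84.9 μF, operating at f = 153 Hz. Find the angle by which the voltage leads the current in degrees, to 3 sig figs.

ω = 2πf = 961.3 rad/s
X_L = ωL = 22.1 Ω
X_C = 1/(ωC) = 12.3 Ω
Branch 1 (R+jX_L): Z₁ = 6.87 + j22.1 Ω, |Z₁| = 23.2 Ω
Branch 2 (−jX_C): Z₂ = −j12.3 Ω
Parallel: Z = Z₁Z₂/(Z₁+Z₂), |Z| = 23.6 Ω, ∠Z = -72.4°

-72.4°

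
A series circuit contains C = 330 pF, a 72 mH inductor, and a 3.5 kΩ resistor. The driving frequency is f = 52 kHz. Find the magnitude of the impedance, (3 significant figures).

14700 Ω

ω = 2πf = 326700 rad/s
X_L = ωL = 23500 Ω
X_C = 1/(ωC) = 9270 Ω
Net reactance X = X_L − X_C = 14200 Ω
Z = 3500 + j14200 Ω
|Z| = √(3500² + 14200²) = 14700 Ω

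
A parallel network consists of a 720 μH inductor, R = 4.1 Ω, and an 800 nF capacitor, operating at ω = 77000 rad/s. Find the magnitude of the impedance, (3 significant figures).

X_L = ωL = 55.4 Ω
X_C = 1/(ωC) = 16.2 Ω
Parallel: admittances add. Y = 1/R + 1/(jωL) + jωC
Y = (0.244 + j0.0436) S
|Y| = 0.248 S → |Z| = 1/|Y| = 4.04 Ω, ∠Z = −∠Y = -10.1°

4.04 Ω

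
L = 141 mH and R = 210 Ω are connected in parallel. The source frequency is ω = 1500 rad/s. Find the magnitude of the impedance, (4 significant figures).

X_L = ωL = 211.5 Ω
Parallel: admittances add. Y = 1/R + 1/(jωL)
Y = (0.004762 − j0.004728) S
|Y| = 0.006711 S → |Z| = 1/|Y| = 149.0 Ω, ∠Z = −∠Y = 44.80°

149.0 Ω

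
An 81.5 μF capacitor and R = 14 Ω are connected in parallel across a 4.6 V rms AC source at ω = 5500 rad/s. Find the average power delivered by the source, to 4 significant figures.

1.511 W

X_C = 1/(ωC) = 2.231 Ω
Parallel: admittances add. Y = 1/R + jωC
Y = (0.07143 + j0.4483) S
|Y| = 0.4539 S → |Z| = 1/|Y| = 2.203 Ω, ∠Z = −∠Y = -80.95°
I = V/|Z| = 2.088 A
P = VI cos φ = 4.6 × 2.088 × cos(-80.95°) = 1.511 W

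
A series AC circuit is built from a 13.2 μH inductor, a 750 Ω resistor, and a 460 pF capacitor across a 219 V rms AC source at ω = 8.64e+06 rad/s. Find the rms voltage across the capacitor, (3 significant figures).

X_L = ωL = 114 Ω
X_C = 1/(ωC) = 252 Ω
Net reactance X = X_L − X_C = -138 Ω
Z = 750 − j138 Ω
|Z| = √(750² + 138²) = 763 Ω
I = V/|Z| = 287 mA
V_C = I·|Z_C| = 0.287 × 252 = 72.3 V

72.3 V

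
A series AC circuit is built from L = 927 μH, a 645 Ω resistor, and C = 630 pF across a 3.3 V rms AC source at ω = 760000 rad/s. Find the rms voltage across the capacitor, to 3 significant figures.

4.51 V

X_L = ωL = 705 Ω
X_C = 1/(ωC) = 2090 Ω
Net reactance X = X_L − X_C = -1380 Ω
Z = 645 − j1380 Ω
|Z| = √(645² + 1380²) = 1530 Ω
I = V/|Z| = 2.16 mA
V_C = I·|Z_C| = 0.00216 × 2090 = 4.51 V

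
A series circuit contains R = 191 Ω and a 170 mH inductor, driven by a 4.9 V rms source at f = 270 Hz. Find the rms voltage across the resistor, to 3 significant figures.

2.71 V

ω = 2πf = 1696 rad/s
X_L = ωL = 288 Ω
Z = 191 + j288 Ω
|Z| = √(191² + 288²) = 346 Ω
I = V/|Z| = 14.2 mA
V_R = I·|Z_R| = 0.0142 × 191 = 2.71 V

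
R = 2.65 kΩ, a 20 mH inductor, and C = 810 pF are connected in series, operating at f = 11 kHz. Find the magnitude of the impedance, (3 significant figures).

ω = 2πf = 69120 rad/s
X_L = ωL = 1380 Ω
X_C = 1/(ωC) = 17900 Ω
Net reactance X = X_L − X_C = -16500 Ω
Z = 2650 − j16500 Ω
|Z| = √(2650² + 16500²) = 16700 Ω

16700 Ω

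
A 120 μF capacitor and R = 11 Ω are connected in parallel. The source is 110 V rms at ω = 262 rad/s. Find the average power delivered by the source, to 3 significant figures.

1.10 kW

X_C = 1/(ωC) = 31.8 Ω
Parallel: admittances add. Y = 1/R + jωC
Y = (0.0909 + j0.0314) S
|Y| = 0.0962 S → |Z| = 1/|Y| = 10.4 Ω, ∠Z = −∠Y = -19.1°
I = V/|Z| = 10.6 A
P = VI cos φ = 110 × 10.6 × cos(-19.1°) = 1.10 kW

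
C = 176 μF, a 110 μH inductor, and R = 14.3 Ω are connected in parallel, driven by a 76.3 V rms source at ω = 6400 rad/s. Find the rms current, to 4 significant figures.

23.06 A

X_L = ωL = 0.7040 Ω
X_C = 1/(ωC) = 0.8878 Ω
Parallel: admittances add. Y = 1/R + 1/(jωL) + jωC
Y = (0.06993 − j0.2941) S
|Y| = 0.3023 S → |Z| = 1/|Y| = 3.308 Ω, ∠Z = −∠Y = 76.62°
I = V/|Z| = 76.3/3.308 = 23.06 A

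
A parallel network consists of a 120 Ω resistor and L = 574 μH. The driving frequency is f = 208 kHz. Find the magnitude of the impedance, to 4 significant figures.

ω = 2πf = 1.307e+06 rad/s
X_L = ωL = 750.2 Ω
Parallel: admittances add. Y = 1/R + 1/(jωL)
Y = (0.008333 − j0.001333) S
|Y| = 0.008439 S → |Z| = 1/|Y| = 118.5 Ω, ∠Z = −∠Y = 9.088°

118.5 Ω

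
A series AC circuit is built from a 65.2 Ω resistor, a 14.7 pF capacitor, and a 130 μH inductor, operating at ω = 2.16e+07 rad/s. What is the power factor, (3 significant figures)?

0.188

X_L = ωL = 2810 Ω
X_C = 1/(ωC) = 3150 Ω
Net reactance X = X_L − X_C = -341 Ω
Z = 65.2 − j341 Ω
|Z| = √(65.2² + 341²) = 348 Ω
∠Z = arctan(-341/65.2) = -79.2°
cos φ = cos(-79.2°) = 0.188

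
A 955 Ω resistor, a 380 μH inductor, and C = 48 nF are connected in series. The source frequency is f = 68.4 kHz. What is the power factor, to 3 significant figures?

0.993

ω = 2πf = 429800 rad/s
X_L = ωL = 163 Ω
X_C = 1/(ωC) = 48.5 Ω
Net reactance X = X_L − X_C = 115 Ω
Z = 955 + j115 Ω
|Z| = √(955² + 115²) = 962 Ω
∠Z = arctan(115/955) = 6.86°
cos φ = cos(6.86°) = 0.993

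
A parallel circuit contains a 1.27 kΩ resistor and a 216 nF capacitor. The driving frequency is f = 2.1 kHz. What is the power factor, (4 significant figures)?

ω = 2πf = 13190 rad/s
X_C = 1/(ωC) = 350.9 Ω
Parallel: admittances add. Y = 1/R + jωC
Y = (0.0007874 + j0.002850) S
|Y| = 0.002957 S → |Z| = 1/|Y| = 338.2 Ω, ∠Z = −∠Y = -74.56°
cos φ = cos(-74.56°) = 0.2663

0.2663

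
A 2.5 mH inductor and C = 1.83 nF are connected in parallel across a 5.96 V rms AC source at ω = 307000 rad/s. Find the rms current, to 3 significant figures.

X_L = ωL = 768 Ω
X_C = 1/(ωC) = 1780 Ω
Parallel: admittances add. Y = 1/(jωL) + jωC
Y = (0 − j0.000741) S
|Y| = 0.000741 S → |Z| = 1/|Y| = 1350 Ω, ∠Z = −∠Y = 90.0°
I = V/|Z| = 5.96/1350 = 4.42 mA

4.42 mA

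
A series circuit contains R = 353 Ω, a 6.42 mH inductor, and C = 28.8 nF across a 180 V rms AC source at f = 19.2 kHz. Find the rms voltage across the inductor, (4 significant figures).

ω = 2πf = 120600 rad/s
X_L = ωL = 774.5 Ω
X_C = 1/(ωC) = 287.8 Ω
Net reactance X = X_L − X_C = 486.7 Ω
Z = 353.0 + j486.7 Ω
|Z| = √(353.0² + 486.7²) = 601.2 Ω
I = V/|Z| = 299.4 mA
V_L = I·|Z_L| = 0.2994 × 774.5 = 231.9 V

231.9 V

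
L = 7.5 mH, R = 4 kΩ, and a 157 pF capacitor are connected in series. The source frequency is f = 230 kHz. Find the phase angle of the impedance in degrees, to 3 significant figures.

58.1°

ω = 2πf = 1.445e+06 rad/s
X_L = ωL = 10800 Ω
X_C = 1/(ωC) = 4410 Ω
Net reactance X = X_L − X_C = 6430 Ω
Z = 4000 + j6430 Ω
|Z| = √(4000² + 6430²) = 7570 Ω
∠Z = arctan(6430/4000) = 58.1°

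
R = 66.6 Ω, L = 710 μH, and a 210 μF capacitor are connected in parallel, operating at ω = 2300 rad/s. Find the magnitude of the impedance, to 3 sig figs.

7.68 Ω

X_L = ωL = 1.63 Ω
X_C = 1/(ωC) = 2.07 Ω
Parallel: admittances add. Y = 1/R + 1/(jωL) + jωC
Y = (0.0150 − j0.129) S
|Y| = 0.130 S → |Z| = 1/|Y| = 7.68 Ω, ∠Z = −∠Y = 83.4°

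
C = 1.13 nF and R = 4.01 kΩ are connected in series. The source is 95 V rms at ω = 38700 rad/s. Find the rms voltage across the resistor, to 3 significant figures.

X_C = 1/(ωC) = 22900 Ω
Z = 4010 − j22900 Ω
|Z| = √(4010² + 22900²) = 23200 Ω
I = V/|Z| = 4.09 mA
V_R = I·|Z_R| = 0.00409 × 4010 = 16.4 V

16.4 V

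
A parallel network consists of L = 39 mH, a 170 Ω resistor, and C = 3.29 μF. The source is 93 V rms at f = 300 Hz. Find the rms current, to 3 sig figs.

879 mA

ω = 2πf = 1885 rad/s
X_L = ωL = 73.5 Ω
X_C = 1/(ωC) = 161 Ω
Parallel: admittances add. Y = 1/R + 1/(jωL) + jωC
Y = (0.00588 − j0.00740) S
|Y| = 0.00945 S → |Z| = 1/|Y| = 106 Ω, ∠Z = −∠Y = 51.5°
I = V/|Z| = 93/106 = 879 mA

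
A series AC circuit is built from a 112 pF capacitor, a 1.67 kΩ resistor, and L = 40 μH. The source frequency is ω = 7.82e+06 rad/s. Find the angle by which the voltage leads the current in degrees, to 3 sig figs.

-26.4°

X_L = ωL = 313 Ω
X_C = 1/(ωC) = 1140 Ω
Net reactance X = X_L − X_C = -829 Ω
Z = 1670 − j829 Ω
|Z| = √(1670² + 829²) = 1860 Ω
∠Z = arctan(-829/1670) = -26.4°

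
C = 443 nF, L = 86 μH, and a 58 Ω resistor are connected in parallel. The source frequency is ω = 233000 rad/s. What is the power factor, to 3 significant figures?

0.308

X_L = ωL = 20.0 Ω
X_C = 1/(ωC) = 9.69 Ω
Parallel: admittances add. Y = 1/R + 1/(jωL) + jωC
Y = (0.0172 + j0.0533) S
|Y| = 0.0560 S → |Z| = 1/|Y| = 17.8 Ω, ∠Z = −∠Y = -72.1°
cos φ = cos(-72.1°) = 0.308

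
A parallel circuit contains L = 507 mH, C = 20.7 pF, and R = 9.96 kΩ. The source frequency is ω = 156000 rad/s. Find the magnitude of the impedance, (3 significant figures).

X_L = ωL = 79100 Ω
X_C = 1/(ωC) = 310000 Ω
Parallel: admittances add. Y = 1/R + 1/(jωL) + jωC
Y = (0.000100 − j9.41e-06) S
|Y| = 0.000101 S → |Z| = 1/|Y| = 9920 Ω, ∠Z = −∠Y = 5.36°

9920 Ω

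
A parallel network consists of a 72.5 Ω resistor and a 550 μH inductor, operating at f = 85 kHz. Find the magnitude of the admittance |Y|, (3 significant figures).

14.2 mS

ω = 2πf = 534100 rad/s
X_L = ωL = 294 Ω
Parallel: admittances add. Y = 1/R + 1/(jωL)
Y = (0.0138 − j0.00340) S
|Y| = 0.0142 S → |Z| = 1/|Y| = 70.4 Ω, ∠Z = −∠Y = 13.9°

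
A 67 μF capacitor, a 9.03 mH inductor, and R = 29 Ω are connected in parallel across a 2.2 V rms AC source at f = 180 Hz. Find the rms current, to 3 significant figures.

90.2 mA

ω = 2πf = 1131 rad/s
X_L = ωL = 10.2 Ω
X_C = 1/(ωC) = 13.2 Ω
Parallel: admittances add. Y = 1/R + 1/(jωL) + jωC
Y = (0.0345 − j0.0221) S
|Y| = 0.0410 S → |Z| = 1/|Y| = 24.4 Ω, ∠Z = −∠Y = 32.7°
I = V/|Z| = 2.2/24.4 = 90.2 mA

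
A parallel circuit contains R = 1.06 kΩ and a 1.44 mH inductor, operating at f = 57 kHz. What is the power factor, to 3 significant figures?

0.437

ω = 2πf = 358100 rad/s
X_L = ωL = 516 Ω
Parallel: admittances add. Y = 1/R + 1/(jωL)
Y = (0.000943 − j0.00194) S
|Y| = 0.00216 S → |Z| = 1/|Y| = 464 Ω, ∠Z = −∠Y = 64.1°
cos φ = cos(64.1°) = 0.437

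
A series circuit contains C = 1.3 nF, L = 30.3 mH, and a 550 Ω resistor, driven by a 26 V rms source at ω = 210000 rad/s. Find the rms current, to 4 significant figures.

9.436 mA

X_L = ωL = 6363 Ω
X_C = 1/(ωC) = 3663 Ω
Net reactance X = X_L − X_C = 2700 Ω
Z = 550.0 + j2700 Ω
|Z| = √(550.0² + 2700²) = 2755 Ω
I = V/|Z| = 26/2755 = 9.436 mA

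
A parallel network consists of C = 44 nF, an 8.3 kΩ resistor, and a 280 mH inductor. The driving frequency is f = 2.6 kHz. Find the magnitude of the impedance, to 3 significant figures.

ω = 2πf = 16340 rad/s
X_L = ωL = 4570 Ω
X_C = 1/(ωC) = 1390 Ω
Parallel: admittances add. Y = 1/R + 1/(jωL) + jωC
Y = (0.000120 + j0.000500) S
|Y| = 0.000514 S → |Z| = 1/|Y| = 1940 Ω, ∠Z = −∠Y = -76.5°

1940 Ω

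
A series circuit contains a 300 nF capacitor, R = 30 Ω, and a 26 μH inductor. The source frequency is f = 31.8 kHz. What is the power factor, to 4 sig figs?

0.9339

ω = 2πf = 199800 rad/s
X_L = ωL = 5.195 Ω
X_C = 1/(ωC) = 16.68 Ω
Net reactance X = X_L − X_C = -11.49 Ω
Z = 30.00 − j11.49 Ω
|Z| = √(30.00² + 11.49²) = 32.12 Ω
∠Z = arctan(-11.49/30.00) = -20.95°
cos φ = cos(-20.95°) = 0.9339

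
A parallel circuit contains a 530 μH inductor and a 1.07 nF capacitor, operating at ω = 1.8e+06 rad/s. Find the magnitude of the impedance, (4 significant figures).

X_L = ωL = 954.0 Ω
X_C = 1/(ωC) = 519.2 Ω
Parallel: admittances add. Y = 1/(jωL) + jωC
Y = (0 + j0.0008778) S
|Y| = 0.0008778 S → |Z| = 1/|Y| = 1139 Ω, ∠Z = −∠Y = -90.00°

1139 Ω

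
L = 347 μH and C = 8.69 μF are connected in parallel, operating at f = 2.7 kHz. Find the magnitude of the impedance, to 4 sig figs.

ω = 2πf = 16960 rad/s
X_L = ωL = 5.887 Ω
X_C = 1/(ωC) = 6.783 Ω
Parallel: admittances add. Y = 1/(jωL) + jωC
Y = (0 − j0.02245) S
|Y| = 0.02245 S → |Z| = 1/|Y| = 44.54 Ω, ∠Z = −∠Y = 90.00°

44.54 Ω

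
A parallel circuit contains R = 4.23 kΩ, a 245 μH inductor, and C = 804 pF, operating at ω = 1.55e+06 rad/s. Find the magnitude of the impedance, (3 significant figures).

711 Ω

X_L = ωL = 380 Ω
X_C = 1/(ωC) = 802 Ω
Parallel: admittances add. Y = 1/R + 1/(jωL) + jωC
Y = (0.000236 − j0.00139) S
|Y| = 0.00141 S → |Z| = 1/|Y| = 711 Ω, ∠Z = −∠Y = 80.3°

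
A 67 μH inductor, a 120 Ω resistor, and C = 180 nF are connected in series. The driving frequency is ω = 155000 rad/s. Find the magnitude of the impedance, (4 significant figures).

122.7 Ω

X_L = ωL = 10.38 Ω
X_C = 1/(ωC) = 35.84 Ω
Net reactance X = X_L − X_C = -25.46 Ω
Z = 120.0 − j25.46 Ω
|Z| = √(120.0² + 25.46²) = 122.7 Ω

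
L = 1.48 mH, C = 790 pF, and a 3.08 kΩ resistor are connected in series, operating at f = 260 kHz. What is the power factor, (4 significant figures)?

0.8823

ω = 2πf = 1.634e+06 rad/s
X_L = ωL = 2418 Ω
X_C = 1/(ωC) = 774.9 Ω
Net reactance X = X_L − X_C = 1643 Ω
Z = 3080 + j1643 Ω
|Z| = √(3080² + 1643²) = 3491 Ω
∠Z = arctan(1643/3080) = 28.08°
cos φ = cos(28.08°) = 0.8823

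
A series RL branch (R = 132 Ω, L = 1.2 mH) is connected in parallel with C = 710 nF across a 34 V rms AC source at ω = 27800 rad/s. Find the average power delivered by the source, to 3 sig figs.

8.23 W

X_L = ωL = 33.4 Ω
X_C = 1/(ωC) = 50.7 Ω
Branch 1 (R+jX_L): Z₁ = 132 + j33.4 Ω, |Z₁| = 136 Ω
Branch 2 (−jX_C): Z₂ = −j50.7 Ω
Parallel: Z = Z₁Z₂/(Z₁+Z₂), |Z| = 51.8 Ω, ∠Z = -68.3°
I = V/|Z| = 656 mA
P = VI cos φ = 34 × 0.656 × cos(-68.3°) = 8.23 W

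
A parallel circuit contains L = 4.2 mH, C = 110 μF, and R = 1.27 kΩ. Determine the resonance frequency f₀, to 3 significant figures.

234 Hz

ω₀ = 1/√(LC) = 1/√(0.0042 × 0.00011) = 1471 rad/s
f₀ = ω₀/(2π) = 234 Hz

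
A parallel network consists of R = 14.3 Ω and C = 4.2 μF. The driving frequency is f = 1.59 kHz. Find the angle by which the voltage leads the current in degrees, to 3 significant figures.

-31.0°

ω = 2πf = 9990 rad/s
X_C = 1/(ωC) = 23.8 Ω
Parallel: admittances add. Y = 1/R + jωC
Y = (0.0699 + j0.0420) S
|Y| = 0.0816 S → |Z| = 1/|Y| = 12.3 Ω, ∠Z = −∠Y = -31.0°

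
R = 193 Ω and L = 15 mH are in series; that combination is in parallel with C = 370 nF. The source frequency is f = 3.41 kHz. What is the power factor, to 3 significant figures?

ω = 2πf = 21430 rad/s
X_L = ωL = 321 Ω
X_C = 1/(ωC) = 126 Ω
Branch 1 (R+jX_L): Z₁ = 193 + j321 Ω, |Z₁| = 375 Ω
Branch 2 (−jX_C): Z₂ = −j126 Ω
Parallel: Z = Z₁Z₂/(Z₁+Z₂), |Z| = 172 Ω, ∠Z = -76.3°
cos φ = cos(-76.3°) = 0.237

0.237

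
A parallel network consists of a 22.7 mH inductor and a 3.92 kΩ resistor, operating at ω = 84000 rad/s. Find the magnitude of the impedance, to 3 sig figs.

X_L = ωL = 1910 Ω
Parallel: admittances add. Y = 1/R + 1/(jωL)
Y = (0.000255 − j0.000524) S
|Y| = 0.000583 S → |Z| = 1/|Y| = 1710 Ω, ∠Z = −∠Y = 64.1°

1710 Ω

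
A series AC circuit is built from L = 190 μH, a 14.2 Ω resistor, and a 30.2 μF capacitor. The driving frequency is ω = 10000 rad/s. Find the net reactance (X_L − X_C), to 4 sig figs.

-1.411 Ω

X_L = ωL = 1.900 Ω
X_C = 1/(ωC) = 3.311 Ω
X = 1.900 − 3.311 = -1.411 Ω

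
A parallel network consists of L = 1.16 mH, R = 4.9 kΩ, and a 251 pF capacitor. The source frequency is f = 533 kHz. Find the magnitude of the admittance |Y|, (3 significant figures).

618 μS

ω = 2πf = 3.349e+06 rad/s
X_L = ωL = 3880 Ω
X_C = 1/(ωC) = 1190 Ω
Parallel: admittances add. Y = 1/R + 1/(jωL) + jωC
Y = (0.000204 + j0.000583) S
|Y| = 0.000618 S → |Z| = 1/|Y| = 1620 Ω, ∠Z = −∠Y = -70.7°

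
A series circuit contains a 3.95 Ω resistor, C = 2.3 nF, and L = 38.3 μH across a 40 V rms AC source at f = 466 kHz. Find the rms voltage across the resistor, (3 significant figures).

ω = 2πf = 2.928e+06 rad/s
X_L = ωL = 112 Ω
X_C = 1/(ωC) = 148 Ω
Net reactance X = X_L − X_C = -36.4 Ω
Z = 3.95 − j36.4 Ω
|Z| = √(3.95² + 36.4²) = 36.6 Ω
I = V/|Z| = 1.09 A
V_R = I·|Z_R| = 1.09 × 3.95 = 4.32 V

4.32 V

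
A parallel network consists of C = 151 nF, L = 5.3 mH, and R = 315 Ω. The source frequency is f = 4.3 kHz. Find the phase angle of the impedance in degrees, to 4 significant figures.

ω = 2πf = 27020 rad/s
X_L = ωL = 143.2 Ω
X_C = 1/(ωC) = 245.1 Ω
Parallel: admittances add. Y = 1/R + 1/(jωL) + jωC
Y = (0.003175 − j0.002904) S
|Y| = 0.004302 S → |Z| = 1/|Y| = 232.4 Ω, ∠Z = −∠Y = 42.45°

42.45°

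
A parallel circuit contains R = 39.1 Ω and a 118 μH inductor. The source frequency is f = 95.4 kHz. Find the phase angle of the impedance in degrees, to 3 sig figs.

28.9°

ω = 2πf = 599400 rad/s
X_L = ωL = 70.7 Ω
Parallel: admittances add. Y = 1/R + 1/(jωL)
Y = (0.0256 − j0.0141) S
|Y| = 0.0292 S → |Z| = 1/|Y| = 34.2 Ω, ∠Z = −∠Y = 28.9°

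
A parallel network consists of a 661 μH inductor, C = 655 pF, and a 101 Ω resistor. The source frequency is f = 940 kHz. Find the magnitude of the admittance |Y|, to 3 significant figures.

10.5 mS

ω = 2πf = 5.906e+06 rad/s
X_L = ωL = 3900 Ω
X_C = 1/(ωC) = 258 Ω
Parallel: admittances add. Y = 1/R + 1/(jωL) + jωC
Y = (0.00990 + j0.00361) S
|Y| = 0.0105 S → |Z| = 1/|Y| = 94.9 Ω, ∠Z = −∠Y = -20.0°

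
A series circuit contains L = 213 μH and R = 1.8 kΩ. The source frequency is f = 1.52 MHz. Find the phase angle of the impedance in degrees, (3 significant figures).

48.5°

ω = 2πf = 9.55e+06 rad/s
X_L = ωL = 2030 Ω
Z = 1800 + j2030 Ω
|Z| = √(1800² + 2030²) = 2720 Ω
∠Z = arctan(2030/1800) = 48.5°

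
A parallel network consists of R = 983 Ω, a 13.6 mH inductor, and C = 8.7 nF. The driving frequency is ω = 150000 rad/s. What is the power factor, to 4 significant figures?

0.7805

X_L = ωL = 2040 Ω
X_C = 1/(ωC) = 766.3 Ω
Parallel: admittances add. Y = 1/R + 1/(jωL) + jωC
Y = (0.001017 + j0.0008148) S
|Y| = 0.001303 S → |Z| = 1/|Y| = 767.2 Ω, ∠Z = −∠Y = -38.69°
cos φ = cos(-38.69°) = 0.7805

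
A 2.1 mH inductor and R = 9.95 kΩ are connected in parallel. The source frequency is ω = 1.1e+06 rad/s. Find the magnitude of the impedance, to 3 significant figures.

2250 Ω

X_L = ωL = 2310 Ω
Parallel: admittances add. Y = 1/R + 1/(jωL)
Y = (0.000101 − j0.000433) S
|Y| = 0.000444 S → |Z| = 1/|Y| = 2250 Ω, ∠Z = −∠Y = 76.9°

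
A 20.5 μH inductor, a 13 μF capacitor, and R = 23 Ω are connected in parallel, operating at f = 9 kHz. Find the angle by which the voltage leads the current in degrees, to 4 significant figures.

71.17°

ω = 2πf = 56550 rad/s
X_L = ωL = 1.159 Ω
X_C = 1/(ωC) = 1.360 Ω
Parallel: admittances add. Y = 1/R + 1/(jωL) + jωC
Y = (0.04348 − j0.1275) S
|Y| = 0.1347 S → |Z| = 1/|Y| = 7.424 Ω, ∠Z = −∠Y = 71.17°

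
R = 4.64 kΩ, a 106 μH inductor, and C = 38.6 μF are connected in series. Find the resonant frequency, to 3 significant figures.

ω₀ = 1/√(LC) = 1/√(0.000106 × 3.86e-05) = 15630 rad/s
f₀ = ω₀/(2π) = 2.49 kHz

2.49 kHz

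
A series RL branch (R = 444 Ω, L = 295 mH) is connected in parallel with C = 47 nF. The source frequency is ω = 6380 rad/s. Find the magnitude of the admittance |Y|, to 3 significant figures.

236 μS

X_L = ωL = 1880 Ω
X_C = 1/(ωC) = 3330 Ω
Branch 1 (R+jX_L): Z₁ = 444 + j1880 Ω, |Z₁| = 1930 Ω
Branch 2 (−jX_C): Z₂ = −j3330 Ω
Parallel: Z = Z₁Z₂/(Z₁+Z₂), |Z| = 4250 Ω, ∠Z = 59.7°
|Y| = 1/|Z| = 236 μS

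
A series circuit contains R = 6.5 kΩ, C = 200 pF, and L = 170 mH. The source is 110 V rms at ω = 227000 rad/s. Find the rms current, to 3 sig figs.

6.18 mA

X_L = ωL = 38600 Ω
X_C = 1/(ωC) = 22000 Ω
Net reactance X = X_L − X_C = 16600 Ω
Z = 6500 + j16600 Ω
|Z| = √(6500² + 16600²) = 17800 Ω
I = V/|Z| = 110/17800 = 6.18 mA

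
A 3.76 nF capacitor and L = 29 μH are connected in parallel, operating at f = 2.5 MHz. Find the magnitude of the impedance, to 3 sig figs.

ω = 2πf = 1.571e+07 rad/s
X_L = ωL = 456 Ω
X_C = 1/(ωC) = 16.9 Ω
Parallel: admittances add. Y = 1/(jωL) + jωC
Y = (0 + j0.0569) S
|Y| = 0.0569 S → |Z| = 1/|Y| = 17.6 Ω, ∠Z = −∠Y = -90.0°

17.6 Ω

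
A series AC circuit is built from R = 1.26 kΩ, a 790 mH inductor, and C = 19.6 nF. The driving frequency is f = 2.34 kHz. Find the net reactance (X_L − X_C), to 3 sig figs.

8140 Ω

ω = 2πf = 14700 rad/s
X_L = ωL = 11600 Ω
X_C = 1/(ωC) = 3470 Ω
X = 11600 − 3470 = 8140 Ω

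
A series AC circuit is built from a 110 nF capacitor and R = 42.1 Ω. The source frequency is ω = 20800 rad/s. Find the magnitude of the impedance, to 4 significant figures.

X_C = 1/(ωC) = 437.1 Ω
Z = 42.10 − j437.1 Ω
|Z| = √(42.10² + 437.1²) = 439.1 Ω

439.1 Ω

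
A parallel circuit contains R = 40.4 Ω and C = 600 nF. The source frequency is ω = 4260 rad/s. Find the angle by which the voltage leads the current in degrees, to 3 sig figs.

X_C = 1/(ωC) = 391 Ω
Parallel: admittances add. Y = 1/R + jωC
Y = (0.0248 + j0.00256) S
|Y| = 0.0249 S → |Z| = 1/|Y| = 40.2 Ω, ∠Z = −∠Y = -5.90°

-5.90°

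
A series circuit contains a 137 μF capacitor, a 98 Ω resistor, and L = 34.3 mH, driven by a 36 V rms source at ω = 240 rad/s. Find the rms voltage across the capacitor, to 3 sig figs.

X_L = ωL = 8.23 Ω
X_C = 1/(ωC) = 30.4 Ω
Net reactance X = X_L − X_C = -22.2 Ω
Z = 98.0 − j22.2 Ω
|Z| = √(98.0² + 22.2²) = 100 Ω
I = V/|Z| = 358 mA
V_C = I·|Z_C| = 0.358 × 30.4 = 10.9 V

10.9 V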